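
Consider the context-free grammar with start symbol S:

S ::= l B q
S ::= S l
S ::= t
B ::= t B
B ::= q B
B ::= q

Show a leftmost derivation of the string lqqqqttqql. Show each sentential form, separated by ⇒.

S ⇒ Sl ⇒ lBql ⇒ lqBql ⇒ lqqBql ⇒ lqqqBql ⇒ lqqqqBql ⇒ lqqqqtBql ⇒ lqqqqttBql ⇒ lqqqqttqql

S ⇒ Sl   [S ::= S l]
Sl ⇒ lBql   [S ::= l B q]
lBql ⇒ lqBql   [B ::= q B]
lqBql ⇒ lqqBql   [B ::= q B]
lqqBql ⇒ lqqqBql   [B ::= q B]
lqqqBql ⇒ lqqqqBql   [B ::= q B]
lqqqqBql ⇒ lqqqqtBql   [B ::= t B]
lqqqqtBql ⇒ lqqqqttBql   [B ::= t B]
lqqqqttBql ⇒ lqqqqttqql   [B ::= q]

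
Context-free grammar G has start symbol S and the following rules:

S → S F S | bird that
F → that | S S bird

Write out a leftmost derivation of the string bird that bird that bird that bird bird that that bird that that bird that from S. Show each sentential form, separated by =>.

S => S F S => S F S F S => S F S F S F S => bird that F S F S F S => bird that S S bird S F S F S => bird that bird that S bird S F S F S => bird that bird that bird that bird S F S F S => bird that bird that bird that bird bird that F S F S => bird that bird that bird that bird bird that that S F S => bird that bird that bird that bird bird that that bird that F S => bird that bird that bird that bird bird that that bird that that S => bird that bird that bird that bird bird that that bird that that bird that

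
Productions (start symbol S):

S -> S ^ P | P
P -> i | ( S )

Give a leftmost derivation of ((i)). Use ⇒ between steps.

S⇒P⇒(S)⇒(P)⇒((S))⇒((P))⇒((i))

S ⇒ P   [S -> P]
P ⇒ (S)   [P -> ( S )]
(S) ⇒ (P)   [S -> P]
(P) ⇒ ((S))   [P -> ( S )]
((S)) ⇒ ((P))   [S -> P]
((P)) ⇒ ((i))   [P -> i]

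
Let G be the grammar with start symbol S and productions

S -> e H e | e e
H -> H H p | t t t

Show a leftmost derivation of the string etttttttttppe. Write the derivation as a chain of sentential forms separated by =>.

S => eHe => eHHpe => etttHpe => etttHHppe => ettttttHppe => etttttttttppe

S => eHe   [S -> e H e]
eHe => eHHpe   [H -> H H p]
eHHpe => etttHpe   [H -> t t t]
etttHpe => etttHHppe   [H -> H H p]
etttHHppe => ettttttHppe   [H -> t t t]
ettttttHppe => etttttttttppe   [H -> t t t]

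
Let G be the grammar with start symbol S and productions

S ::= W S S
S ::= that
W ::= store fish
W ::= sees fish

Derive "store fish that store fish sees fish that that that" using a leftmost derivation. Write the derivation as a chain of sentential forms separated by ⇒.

S ⇒ W S S   [S ::= W S S]
W S S ⇒ store fish S S   [W ::= store fish]
store fish S S ⇒ store fish that S   [S ::= that]
store fish that S ⇒ store fish that W S S   [S ::= W S S]
store fish that W S S ⇒ store fish that store fish S S   [W ::= store fish]
store fish that store fish S S ⇒ store fish that store fish W S S S   [S ::= W S S]
store fish that store fish W S S S ⇒ store fish that store fish sees fish S S S   [W ::= sees fish]
store fish that store fish sees fish S S S ⇒ store fish that store fish sees fish that S S   [S ::= that]
store fish that store fish sees fish that S S ⇒ store fish that store fish sees fish that that S   [S ::= that]
store fish that store fish sees fish that that S ⇒ store fish that store fish sees fish that that that   [S ::= that]

S ⇒ W S S ⇒ store fish S S ⇒ store fish that S ⇒ store fish that W S S ⇒ store fish that store fish S S ⇒ store fish that store fish W S S S ⇒ store fish that store fish sees fish S S S ⇒ store fish that store fish sees fish that S S ⇒ store fish that store fish sees fish that that S ⇒ store fish that store fish sees fish that that that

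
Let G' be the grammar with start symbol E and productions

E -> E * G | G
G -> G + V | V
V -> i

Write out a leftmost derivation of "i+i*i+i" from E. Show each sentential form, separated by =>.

E => E*G => G*G => G+V*G => V+V*G => i+V*G => i+i*G => i+i*G+V => i+i*V+V => i+i*i+V => i+i*i+i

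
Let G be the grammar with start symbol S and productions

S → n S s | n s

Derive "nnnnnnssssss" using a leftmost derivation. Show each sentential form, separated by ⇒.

S ⇒ nSs ⇒ nnSss ⇒ nnnSsss ⇒ nnnnSssss ⇒ nnnnnSsssss ⇒ nnnnnnssssss

S ⇒ nSs   [S → n S s]
nSs ⇒ nnSss   [S → n S s]
nnSss ⇒ nnnSsss   [S → n S s]
nnnSsss ⇒ nnnnSssss   [S → n S s]
nnnnSssss ⇒ nnnnnSsssss   [S → n S s]
nnnnnSsssss ⇒ nnnnnnssssss   [S → n s]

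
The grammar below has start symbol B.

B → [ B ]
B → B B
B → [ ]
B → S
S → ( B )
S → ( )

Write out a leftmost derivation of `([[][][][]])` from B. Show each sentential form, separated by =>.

B=>S=>(B)=>([B])=>([BB])=>([BBB])=>([BBBB])=>([[]BBB])=>([[][]BB])=>([[][][]B])=>([[][][][]])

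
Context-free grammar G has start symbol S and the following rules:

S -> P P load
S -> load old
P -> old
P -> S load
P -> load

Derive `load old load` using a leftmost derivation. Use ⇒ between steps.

S ⇒ P P load ⇒ load P load ⇒ load old load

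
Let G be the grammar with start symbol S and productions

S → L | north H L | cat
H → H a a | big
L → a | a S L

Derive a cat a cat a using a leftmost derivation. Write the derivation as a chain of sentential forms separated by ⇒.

S ⇒ L ⇒ a S L ⇒ a cat L ⇒ a cat a S L ⇒ a cat a cat L ⇒ a cat a cat a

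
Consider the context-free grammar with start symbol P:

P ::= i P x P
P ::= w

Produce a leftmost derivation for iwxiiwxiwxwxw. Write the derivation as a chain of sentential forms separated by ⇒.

P ⇒ iPxP ⇒ iwxP ⇒ iwxiPxP ⇒ iwxiiPxPxP ⇒ iwxiiwxPxP ⇒ iwxiiwxiPxPxP ⇒ iwxiiwxiwxPxP ⇒ iwxiiwxiwxwxP ⇒ iwxiiwxiwxwxw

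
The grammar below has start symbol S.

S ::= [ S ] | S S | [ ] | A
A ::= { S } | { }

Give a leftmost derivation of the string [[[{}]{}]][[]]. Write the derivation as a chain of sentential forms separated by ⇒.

S ⇒ SS ⇒ [S]S ⇒ [[S]]S ⇒ [[SS]]S ⇒ [[[S]S]]S ⇒ [[[A]S]]S ⇒ [[[{}]S]]S ⇒ [[[{}]A]]S ⇒ [[[{}]{}]]S ⇒ [[[{}]{}]][S] ⇒ [[[{}]{}]][[]]

S ⇒ SS   [S ::= S S]
SS ⇒ [S]S   [S ::= [ S ]]
[S]S ⇒ [[S]]S   [S ::= [ S ]]
[[S]]S ⇒ [[SS]]S   [S ::= S S]
[[SS]]S ⇒ [[[S]S]]S   [S ::= [ S ]]
[[[S]S]]S ⇒ [[[A]S]]S   [S ::= A]
[[[A]S]]S ⇒ [[[{}]S]]S   [A ::= { }]
[[[{}]S]]S ⇒ [[[{}]A]]S   [S ::= A]
[[[{}]A]]S ⇒ [[[{}]{}]]S   [A ::= { }]
[[[{}]{}]]S ⇒ [[[{}]{}]][S]   [S ::= [ S ]]
[[[{}]{}]][S] ⇒ [[[{}]{}]][[]]   [S ::= [ ]]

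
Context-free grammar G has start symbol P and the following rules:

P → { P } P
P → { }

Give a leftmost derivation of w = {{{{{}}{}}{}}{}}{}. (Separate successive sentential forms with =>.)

P => {P}P   [P → { P } P]
{P}P => {{P}P}P   [P → { P } P]
{{P}P}P => {{{P}P}P}P   [P → { P } P]
{{{P}P}P}P => {{{{P}P}P}P}P   [P → { P } P]
{{{{P}P}P}P}P => {{{{{}}P}P}P}P   [P → { }]
{{{{{}}P}P}P}P => {{{{{}}{}}P}P}P   [P → { }]
{{{{{}}{}}P}P}P => {{{{{}}{}}{}}P}P   [P → { }]
{{{{{}}{}}{}}P}P => {{{{{}}{}}{}}{}}P   [P → { }]
{{{{{}}{}}{}}{}}P => {{{{{}}{}}{}}{}}{}   [P → { }]

P => {P}P => {{P}P}P => {{{P}P}P}P => {{{{P}P}P}P}P => {{{{{}}P}P}P}P => {{{{{}}{}}P}P}P => {{{{{}}{}}{}}P}P => {{{{{}}{}}{}}{}}P => {{{{{}}{}}{}}{}}{}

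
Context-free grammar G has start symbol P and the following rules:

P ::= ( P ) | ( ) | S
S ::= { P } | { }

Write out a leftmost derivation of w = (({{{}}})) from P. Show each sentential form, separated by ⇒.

P ⇒ (P) ⇒ ((P)) ⇒ ((S)) ⇒ (({P})) ⇒ (({S})) ⇒ (({{P}})) ⇒ (({{S}})) ⇒ (({{{}}}))

P ⇒ (P)   [P ::= ( P )]
(P) ⇒ ((P))   [P ::= ( P )]
((P)) ⇒ ((S))   [P ::= S]
((S)) ⇒ (({P}))   [S ::= { P }]
(({P})) ⇒ (({S}))   [P ::= S]
(({S})) ⇒ (({{P}}))   [S ::= { P }]
(({{P}})) ⇒ (({{S}}))   [P ::= S]
(({{S}})) ⇒ (({{{}}}))   [S ::= { }]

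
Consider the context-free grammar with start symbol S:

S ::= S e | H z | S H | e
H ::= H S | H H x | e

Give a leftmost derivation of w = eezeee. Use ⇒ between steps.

S⇒SH⇒SeH⇒SeeH⇒HzeeH⇒HSzeeH⇒eSzeeH⇒eezeeH⇒eezeee

S ⇒ SH   [S ::= S H]
SH ⇒ SeH   [S ::= S e]
SeH ⇒ SeeH   [S ::= S e]
SeeH ⇒ HzeeH   [S ::= H z]
HzeeH ⇒ HSzeeH   [H ::= H S]
HSzeeH ⇒ eSzeeH   [H ::= e]
eSzeeH ⇒ eezeeH   [S ::= e]
eezeeH ⇒ eezeee   [H ::= e]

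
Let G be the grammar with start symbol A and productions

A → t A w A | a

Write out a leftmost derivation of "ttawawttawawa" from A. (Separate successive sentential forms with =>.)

A => tAwA   [A → t A w A]
tAwA => ttAwAwA   [A → t A w A]
ttAwAwA => ttawAwA   [A → a]
ttawAwA => ttawawA   [A → a]
ttawawA => ttawawtAwA   [A → t A w A]
ttawawtAwA => ttawawttAwAwA   [A → t A w A]
ttawawttAwAwA => ttawawttawAwA   [A → a]
ttawawttawAwA => ttawawttawawA   [A → a]
ttawawttawawA => ttawawttawawa   [A → a]

A => tAwA => ttAwAwA => ttawAwA => ttawawA => ttawawtAwA => ttawawttAwAwA => ttawawttawAwA => ttawawttawawA => ttawawttawawa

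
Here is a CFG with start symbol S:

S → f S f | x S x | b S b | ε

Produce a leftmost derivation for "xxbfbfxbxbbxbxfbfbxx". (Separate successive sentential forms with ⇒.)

S ⇒ xSx ⇒ xxSxx ⇒ xxbSbxx ⇒ xxbfSfbxx ⇒ xxbfbSbfbxx ⇒ xxbfbfSfbfbxx ⇒ xxbfbfxSxfbfbxx ⇒ xxbfbfxbSbxfbfbxx ⇒ xxbfbfxbxSxbxfbfbxx ⇒ xxbfbfxbxbSbxbxfbfbxx ⇒ xxbfbfxbxbbxbxfbfbxx

S ⇒ xSx   [S → x S x]
xSx ⇒ xxSxx   [S → x S x]
xxSxx ⇒ xxbSbxx   [S → b S b]
xxbSbxx ⇒ xxbfSfbxx   [S → f S f]
xxbfSfbxx ⇒ xxbfbSbfbxx   [S → b S b]
xxbfbSbfbxx ⇒ xxbfbfSfbfbxx   [S → f S f]
xxbfbfSfbfbxx ⇒ xxbfbfxSxfbfbxx   [S → x S x]
xxbfbfxSxfbfbxx ⇒ xxbfbfxbSbxfbfbxx   [S → b S b]
xxbfbfxbSbxfbfbxx ⇒ xxbfbfxbxSxbxfbfbxx   [S → x S x]
xxbfbfxbxSxbxfbfbxx ⇒ xxbfbfxbxbSbxbxfbfbxx   [S → b S b]
xxbfbfxbxbSbxbxfbfbxx ⇒ xxbfbfxbxbbxbxfbfbxx   [S → ε]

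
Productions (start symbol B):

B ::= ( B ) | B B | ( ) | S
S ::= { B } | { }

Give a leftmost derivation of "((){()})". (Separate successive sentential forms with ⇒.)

B ⇒ (B) ⇒ (BB) ⇒ (()B) ⇒ (()S) ⇒ ((){B}) ⇒ ((){()})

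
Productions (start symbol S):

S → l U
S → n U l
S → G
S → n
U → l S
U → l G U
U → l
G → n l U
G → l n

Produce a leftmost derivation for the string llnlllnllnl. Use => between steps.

S => lU   [S → l U]
lU => llGU   [U → l G U]
llGU => llnlUU   [G → n l U]
llnlUU => llnllSU   [U → l S]
llnllSU => llnllGU   [S → G]
llnllGU => llnlllnU   [G → l n]
llnlllnU => llnlllnlGU   [U → l G U]
llnlllnlGU => llnlllnllnU   [G → l n]
llnlllnllnU => llnlllnllnl   [U → l]

S => lU => llGU => llnlUU => llnllSU => llnllGU => llnlllnU => llnlllnlGU => llnlllnllnU => llnlllnllnl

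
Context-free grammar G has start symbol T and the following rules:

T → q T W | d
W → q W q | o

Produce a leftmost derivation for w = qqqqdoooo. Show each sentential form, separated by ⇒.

T⇒qTW⇒qqTWW⇒qqqTWWW⇒qqqqTWWWW⇒qqqqdWWWW⇒qqqqdoWWW⇒qqqqdooWW⇒qqqqdoooW⇒qqqqdoooo

T ⇒ qTW   [T → q T W]
qTW ⇒ qqTWW   [T → q T W]
qqTWW ⇒ qqqTWWW   [T → q T W]
qqqTWWW ⇒ qqqqTWWWW   [T → q T W]
qqqqTWWWW ⇒ qqqqdWWWW   [T → d]
qqqqdWWWW ⇒ qqqqdoWWW   [W → o]
qqqqdoWWW ⇒ qqqqdooWW   [W → o]
qqqqdooWW ⇒ qqqqdoooW   [W → o]
qqqqdoooW ⇒ qqqqdoooo   [W → o]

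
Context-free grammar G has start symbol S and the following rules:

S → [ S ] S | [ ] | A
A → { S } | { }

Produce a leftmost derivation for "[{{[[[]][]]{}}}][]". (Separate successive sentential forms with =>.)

S => [S]S => [A]S => [{S}]S => [{A}]S => [{{S}}]S => [{{[S]S}}]S => [{{[[S]S]S}}]S => [{{[[[]]S]S}}]S => [{{[[[]][]]S}}]S => [{{[[[]][]]A}}]S => [{{[[[]][]]{}}}]S => [{{[[[]][]]{}}}][]

S => [S]S   [S → [ S ] S]
[S]S => [A]S   [S → A]
[A]S => [{S}]S   [A → { S }]
[{S}]S => [{A}]S   [S → A]
[{A}]S => [{{S}}]S   [A → { S }]
[{{S}}]S => [{{[S]S}}]S   [S → [ S ] S]
[{{[S]S}}]S => [{{[[S]S]S}}]S   [S → [ S ] S]
[{{[[S]S]S}}]S => [{{[[[]]S]S}}]S   [S → [ ]]
[{{[[[]]S]S}}]S => [{{[[[]][]]S}}]S   [S → [ ]]
[{{[[[]][]]S}}]S => [{{[[[]][]]A}}]S   [S → A]
[{{[[[]][]]A}}]S => [{{[[[]][]]{}}}]S   [A → { }]
[{{[[[]][]]{}}}]S => [{{[[[]][]]{}}}][]   [S → [ ]]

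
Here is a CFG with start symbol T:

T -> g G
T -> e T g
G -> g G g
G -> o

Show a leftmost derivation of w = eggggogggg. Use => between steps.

T => eTg   [T -> e T g]
eTg => egGg   [T -> g G]
egGg => eggGgg   [G -> g G g]
eggGgg => egggGggg   [G -> g G g]
egggGggg => eggggGgggg   [G -> g G g]
eggggGgggg => eggggogggg   [G -> o]

T => eTg => egGg => eggGgg => egggGggg => eggggGgggg => eggggogggg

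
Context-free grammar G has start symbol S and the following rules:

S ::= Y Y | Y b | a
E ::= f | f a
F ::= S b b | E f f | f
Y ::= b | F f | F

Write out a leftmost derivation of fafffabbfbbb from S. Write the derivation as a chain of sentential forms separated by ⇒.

S ⇒ Yb   [S ::= Y b]
Yb ⇒ Fb   [Y ::= F]
Fb ⇒ Sbbb   [F ::= S b b]
Sbbb ⇒ YYbbb   [S ::= Y Y]
YYbbb ⇒ FfYbbb   [Y ::= F f]
FfYbbb ⇒ EfffYbbb   [F ::= E f f]
EfffYbbb ⇒ fafffYbbb   [E ::= f a]
fafffYbbb ⇒ fafffFfbbb   [Y ::= F f]
fafffFfbbb ⇒ fafffSbbfbbb   [F ::= S b b]
fafffSbbfbbb ⇒ fafffabbfbbb   [S ::= a]

S ⇒ Yb ⇒ Fb ⇒ Sbbb ⇒ YYbbb ⇒ FfYbbb ⇒ EfffYbbb ⇒ fafffYbbb ⇒ fafffFfbbb ⇒ fafffSbbfbbb ⇒ fafffabbfbbb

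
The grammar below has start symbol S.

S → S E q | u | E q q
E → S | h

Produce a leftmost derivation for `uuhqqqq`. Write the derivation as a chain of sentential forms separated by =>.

S => Eqq => Sqq => SEqqq => uEqqq => uSqqq => uSEqqqq => uuEqqqq => uuhqqqq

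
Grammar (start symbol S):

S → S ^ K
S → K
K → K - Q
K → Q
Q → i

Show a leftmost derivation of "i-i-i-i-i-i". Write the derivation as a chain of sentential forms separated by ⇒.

S ⇒ K ⇒ K-Q ⇒ K-Q-Q ⇒ K-Q-Q-Q ⇒ K-Q-Q-Q-Q ⇒ K-Q-Q-Q-Q-Q ⇒ Q-Q-Q-Q-Q-Q ⇒ i-Q-Q-Q-Q-Q ⇒ i-i-Q-Q-Q-Q ⇒ i-i-i-Q-Q-Q ⇒ i-i-i-i-Q-Q ⇒ i-i-i-i-i-Q ⇒ i-i-i-i-i-i

S ⇒ K   [S → K]
K ⇒ K-Q   [K → K - Q]
K-Q ⇒ K-Q-Q   [K → K - Q]
K-Q-Q ⇒ K-Q-Q-Q   [K → K - Q]
K-Q-Q-Q ⇒ K-Q-Q-Q-Q   [K → K - Q]
K-Q-Q-Q-Q ⇒ K-Q-Q-Q-Q-Q   [K → K - Q]
K-Q-Q-Q-Q-Q ⇒ Q-Q-Q-Q-Q-Q   [K → Q]
Q-Q-Q-Q-Q-Q ⇒ i-Q-Q-Q-Q-Q   [Q → i]
i-Q-Q-Q-Q-Q ⇒ i-i-Q-Q-Q-Q   [Q → i]
i-i-Q-Q-Q-Q ⇒ i-i-i-Q-Q-Q   [Q → i]
i-i-i-Q-Q-Q ⇒ i-i-i-i-Q-Q   [Q → i]
i-i-i-i-Q-Q ⇒ i-i-i-i-i-Q   [Q → i]
i-i-i-i-i-Q ⇒ i-i-i-i-i-i   [Q → i]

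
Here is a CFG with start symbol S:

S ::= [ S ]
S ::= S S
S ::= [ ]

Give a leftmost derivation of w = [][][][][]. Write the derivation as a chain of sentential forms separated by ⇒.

S⇒SS⇒SSS⇒SSSS⇒[]SSS⇒[]SSSS⇒[][]SSS⇒[][][]SS⇒[][][][]S⇒[][][][][]

S ⇒ SS   [S ::= S S]
SS ⇒ SSS   [S ::= S S]
SSS ⇒ SSSS   [S ::= S S]
SSSS ⇒ []SSS   [S ::= [ ]]
[]SSS ⇒ []SSSS   [S ::= S S]
[]SSSS ⇒ [][]SSS   [S ::= [ ]]
[][]SSS ⇒ [][][]SS   [S ::= [ ]]
[][][]SS ⇒ [][][][]S   [S ::= [ ]]
[][][][]S ⇒ [][][][][]   [S ::= [ ]]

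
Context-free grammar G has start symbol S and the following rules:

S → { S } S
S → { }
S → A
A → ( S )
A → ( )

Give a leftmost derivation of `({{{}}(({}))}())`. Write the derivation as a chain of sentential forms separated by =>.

S => A => (S) => ({S}S) => ({{S}S}S) => ({{{}}S}S) => ({{{}}A}S) => ({{{}}(S)}S) => ({{{}}(A)}S) => ({{{}}((S))}S) => ({{{}}(({}))}S) => ({{{}}(({}))}A) => ({{{}}(({}))}())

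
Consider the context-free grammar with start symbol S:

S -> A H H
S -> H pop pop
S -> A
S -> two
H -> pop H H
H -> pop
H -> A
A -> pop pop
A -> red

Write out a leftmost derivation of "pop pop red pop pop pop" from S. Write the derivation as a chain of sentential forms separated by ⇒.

S ⇒ A H H   [S -> A H H]
A H H ⇒ pop pop H H   [A -> pop pop]
pop pop H H ⇒ pop pop A H   [H -> A]
pop pop A H ⇒ pop pop red H   [A -> red]
pop pop red H ⇒ pop pop red pop H H   [H -> pop H H]
pop pop red pop H H ⇒ pop pop red pop pop H   [H -> pop]
pop pop red pop pop H ⇒ pop pop red pop pop pop   [H -> pop]

S ⇒ A H H ⇒ pop pop H H ⇒ pop pop A H ⇒ pop pop red H ⇒ pop pop red pop H H ⇒ pop pop red pop pop H ⇒ pop pop red pop pop pop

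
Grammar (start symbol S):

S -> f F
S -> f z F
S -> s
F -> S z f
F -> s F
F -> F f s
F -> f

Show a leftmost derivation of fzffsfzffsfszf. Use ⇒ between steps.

S⇒fzF⇒fzSzf⇒fzfFzf⇒fzfFfszf⇒fzfFfsfszf⇒fzfSzffsfszf⇒fzffFzffsfszf⇒fzffsFzffsfszf⇒fzffsfzffsfszf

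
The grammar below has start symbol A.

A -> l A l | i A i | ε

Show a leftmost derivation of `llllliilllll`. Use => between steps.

A => lAl   [A -> l A l]
lAl => llAll   [A -> l A l]
llAll => lllAlll   [A -> l A l]
lllAlll => llllAllll   [A -> l A l]
llllAllll => lllllAlllll   [A -> l A l]
lllllAlllll => llllliAilllll   [A -> i A i]
llllliAilllll => llllliilllll   [A -> ε]

A => lAl => llAll => lllAlll => llllAllll => lllllAlllll => llllliAilllll => llllliilllll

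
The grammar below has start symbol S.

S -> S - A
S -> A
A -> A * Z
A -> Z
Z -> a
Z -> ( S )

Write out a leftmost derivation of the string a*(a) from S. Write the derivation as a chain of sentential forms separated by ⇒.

S ⇒ A ⇒ A*Z ⇒ Z*Z ⇒ a*Z ⇒ a*(S) ⇒ a*(A) ⇒ a*(Z) ⇒ a*(a)

S ⇒ A   [S -> A]
A ⇒ A*Z   [A -> A * Z]
A*Z ⇒ Z*Z   [A -> Z]
Z*Z ⇒ a*Z   [Z -> a]
a*Z ⇒ a*(S)   [Z -> ( S )]
a*(S) ⇒ a*(A)   [S -> A]
a*(A) ⇒ a*(Z)   [A -> Z]
a*(Z) ⇒ a*(a)   [Z -> a]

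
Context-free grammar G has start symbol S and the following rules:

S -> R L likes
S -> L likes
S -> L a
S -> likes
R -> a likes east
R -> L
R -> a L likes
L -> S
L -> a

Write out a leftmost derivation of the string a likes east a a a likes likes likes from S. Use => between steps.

S => R L likes => a likes east L likes => a likes east S likes => a likes east R L likes likes => a likes east L L likes likes => a likes east S L likes likes => a likes east L a L likes likes => a likes east a a L likes likes => a likes east a a S likes likes => a likes east a a L likes likes likes => a likes east a a a likes likes likes

S => R L likes   [S -> R L likes]
R L likes => a likes east L likes   [R -> a likes east]
a likes east L likes => a likes east S likes   [L -> S]
a likes east S likes => a likes east R L likes likes   [S -> R L likes]
a likes east R L likes likes => a likes east L L likes likes   [R -> L]
a likes east L L likes likes => a likes east S L likes likes   [L -> S]
a likes east S L likes likes => a likes east L a L likes likes   [S -> L a]
a likes east L a L likes likes => a likes east a a L likes likes   [L -> a]
a likes east a a L likes likes => a likes east a a S likes likes   [L -> S]
a likes east a a S likes likes => a likes east a a L likes likes likes   [S -> L likes]
a likes east a a L likes likes likes => a likes east a a a likes likes likes   [L -> a]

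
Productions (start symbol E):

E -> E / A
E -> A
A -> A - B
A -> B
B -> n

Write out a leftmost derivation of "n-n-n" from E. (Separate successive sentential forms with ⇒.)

E⇒A⇒A-B⇒A-B-B⇒B-B-B⇒n-B-B⇒n-n-B⇒n-n-n

E ⇒ A   [E -> A]
A ⇒ A-B   [A -> A - B]
A-B ⇒ A-B-B   [A -> A - B]
A-B-B ⇒ B-B-B   [A -> B]
B-B-B ⇒ n-B-B   [B -> n]
n-B-B ⇒ n-n-B   [B -> n]
n-n-B ⇒ n-n-n   [B -> n]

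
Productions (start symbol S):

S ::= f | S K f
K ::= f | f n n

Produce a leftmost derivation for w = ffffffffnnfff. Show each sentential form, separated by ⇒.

S ⇒ SKf ⇒ SKfKf ⇒ SKfKfKf ⇒ SKfKfKfKf ⇒ SKfKfKfKfKf ⇒ fKfKfKfKfKf ⇒ fffKfKfKfKf ⇒ fffffKfKfKf ⇒ fffffffKfKf ⇒ ffffffffnnfKf ⇒ ffffffffnnfff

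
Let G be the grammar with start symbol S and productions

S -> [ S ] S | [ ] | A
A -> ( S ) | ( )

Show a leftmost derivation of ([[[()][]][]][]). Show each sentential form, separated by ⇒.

S⇒A⇒(S)⇒([S]S)⇒([[S]S]S)⇒([[[S]S]S]S)⇒([[[A]S]S]S)⇒([[[()]S]S]S)⇒([[[()][]]S]S)⇒([[[()][]][]]S)⇒([[[()][]][]][])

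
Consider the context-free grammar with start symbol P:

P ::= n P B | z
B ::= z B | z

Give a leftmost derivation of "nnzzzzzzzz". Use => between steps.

P => nPB => nnPBB => nnzBB => nnzzBB => nnzzzBB => nnzzzzBB => nnzzzzzBB => nnzzzzzzBB => nnzzzzzzzB => nnzzzzzzzz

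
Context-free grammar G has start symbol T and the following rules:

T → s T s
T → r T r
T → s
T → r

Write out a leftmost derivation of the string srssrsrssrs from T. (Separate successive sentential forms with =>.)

T => sTs => srTrs => srsTsrs => srssTssrs => srssrTrssrs => srssrsrssrs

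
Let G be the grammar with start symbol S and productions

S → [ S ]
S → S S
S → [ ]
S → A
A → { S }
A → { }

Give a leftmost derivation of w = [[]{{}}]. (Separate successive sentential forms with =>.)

S => [S] => [SS] => [[]S] => [[]A] => [[]{S}] => [[]{A}] => [[]{{}}]

S => [S]   [S → [ S ]]
[S] => [SS]   [S → S S]
[SS] => [[]S]   [S → [ ]]
[[]S] => [[]A]   [S → A]
[[]A] => [[]{S}]   [A → { S }]
[[]{S}] => [[]{A}]   [S → A]
[[]{A}] => [[]{{}}]   [A → { }]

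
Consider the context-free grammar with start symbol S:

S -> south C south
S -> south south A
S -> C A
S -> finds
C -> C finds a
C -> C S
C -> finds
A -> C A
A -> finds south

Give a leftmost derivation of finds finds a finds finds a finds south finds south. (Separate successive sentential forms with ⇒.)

S ⇒ C A ⇒ C S A ⇒ C finds a S A ⇒ finds finds a S A ⇒ finds finds a C A A ⇒ finds finds a C finds a A A ⇒ finds finds a finds finds a A A ⇒ finds finds a finds finds a finds south A ⇒ finds finds a finds finds a finds south finds south

S ⇒ C A   [S -> C A]
C A ⇒ C S A   [C -> C S]
C S A ⇒ C finds a S A   [C -> C finds a]
C finds a S A ⇒ finds finds a S A   [C -> finds]
finds finds a S A ⇒ finds finds a C A A   [S -> C A]
finds finds a C A A ⇒ finds finds a C finds a A A   [C -> C finds a]
finds finds a C finds a A A ⇒ finds finds a finds finds a A A   [C -> finds]
finds finds a finds finds a A A ⇒ finds finds a finds finds a finds south A   [A -> finds south]
finds finds a finds finds a finds south A ⇒ finds finds a finds finds a finds south finds south   [A -> finds south]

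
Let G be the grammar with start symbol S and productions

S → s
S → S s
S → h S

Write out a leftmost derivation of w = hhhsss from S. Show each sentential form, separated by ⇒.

S⇒Ss⇒Sss⇒hSss⇒hhSss⇒hhhSss⇒hhhsss

S ⇒ Ss   [S → S s]
Ss ⇒ Sss   [S → S s]
Sss ⇒ hSss   [S → h S]
hSss ⇒ hhSss   [S → h S]
hhSss ⇒ hhhSss   [S → h S]
hhhSss ⇒ hhhsss   [S → s]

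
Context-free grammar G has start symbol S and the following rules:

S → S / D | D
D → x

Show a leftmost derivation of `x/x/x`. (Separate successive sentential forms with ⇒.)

S ⇒ S/D   [S → S / D]
S/D ⇒ S/D/D   [S → S / D]
S/D/D ⇒ D/D/D   [S → D]
D/D/D ⇒ x/D/D   [D → x]
x/D/D ⇒ x/x/D   [D → x]
x/x/D ⇒ x/x/x   [D → x]

S ⇒ S/D ⇒ S/D/D ⇒ D/D/D ⇒ x/D/D ⇒ x/x/D ⇒ x/x/x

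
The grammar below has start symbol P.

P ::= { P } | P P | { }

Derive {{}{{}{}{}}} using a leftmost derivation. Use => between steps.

P => {P}   [P ::= { P }]
{P} => {PP}   [P ::= P P]
{PP} => {{}P}   [P ::= { }]
{{}P} => {{}{P}}   [P ::= { P }]
{{}{P}} => {{}{PP}}   [P ::= P P]
{{}{PP}} => {{}{PPP}}   [P ::= P P]
{{}{PPP}} => {{}{{}PP}}   [P ::= { }]
{{}{{}PP}} => {{}{{}{}P}}   [P ::= { }]
{{}{{}{}P}} => {{}{{}{}{}}}   [P ::= { }]

P => {P} => {PP} => {{}P} => {{}{P}} => {{}{PP}} => {{}{PPP}} => {{}{{}PP}} => {{}{{}{}P}} => {{}{{}{}{}}}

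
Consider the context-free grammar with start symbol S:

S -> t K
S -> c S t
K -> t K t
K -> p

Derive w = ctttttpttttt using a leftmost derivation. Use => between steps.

S=>cSt=>ctKt=>cttKtt=>ctttKttt=>cttttKtttt=>ctttttKttttt=>ctttttpttttt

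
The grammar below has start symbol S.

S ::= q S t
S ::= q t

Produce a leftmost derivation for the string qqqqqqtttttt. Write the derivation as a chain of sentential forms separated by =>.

S=>qSt=>qqStt=>qqqSttt=>qqqqStttt=>qqqqqSttttt=>qqqqqqtttttt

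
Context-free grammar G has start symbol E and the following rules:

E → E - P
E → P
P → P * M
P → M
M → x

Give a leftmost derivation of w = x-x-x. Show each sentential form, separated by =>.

E=>E-P=>E-P-P=>P-P-P=>M-P-P=>x-P-P=>x-M-P=>x-x-P=>x-x-M=>x-x-x

E => E-P   [E → E - P]
E-P => E-P-P   [E → E - P]
E-P-P => P-P-P   [E → P]
P-P-P => M-P-P   [P → M]
M-P-P => x-P-P   [M → x]
x-P-P => x-M-P   [P → M]
x-M-P => x-x-P   [M → x]
x-x-P => x-x-M   [P → M]
x-x-M => x-x-x   [M → x]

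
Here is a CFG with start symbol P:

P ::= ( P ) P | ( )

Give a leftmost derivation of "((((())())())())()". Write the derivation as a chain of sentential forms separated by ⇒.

P⇒(P)P⇒((P)P)P⇒(((P)P)P)P⇒((((P)P)P)P)P⇒((((())P)P)P)P⇒((((())())P)P)P⇒((((())())())P)P⇒((((())())())())P⇒((((())())())())()

P ⇒ (P)P   [P ::= ( P ) P]
(P)P ⇒ ((P)P)P   [P ::= ( P ) P]
((P)P)P ⇒ (((P)P)P)P   [P ::= ( P ) P]
(((P)P)P)P ⇒ ((((P)P)P)P)P   [P ::= ( P ) P]
((((P)P)P)P)P ⇒ ((((())P)P)P)P   [P ::= ( )]
((((())P)P)P)P ⇒ ((((())())P)P)P   [P ::= ( )]
((((())())P)P)P ⇒ ((((())())())P)P   [P ::= ( )]
((((())())())P)P ⇒ ((((())())())())P   [P ::= ( )]
((((())())())())P ⇒ ((((())())())())()   [P ::= ( )]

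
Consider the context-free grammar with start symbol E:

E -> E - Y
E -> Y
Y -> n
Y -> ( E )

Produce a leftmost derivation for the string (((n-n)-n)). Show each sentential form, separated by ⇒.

E ⇒ Y   [E -> Y]
Y ⇒ (E)   [Y -> ( E )]
(E) ⇒ (Y)   [E -> Y]
(Y) ⇒ ((E))   [Y -> ( E )]
((E)) ⇒ ((E-Y))   [E -> E - Y]
((E-Y)) ⇒ ((Y-Y))   [E -> Y]
((Y-Y)) ⇒ (((E)-Y))   [Y -> ( E )]
(((E)-Y)) ⇒ (((E-Y)-Y))   [E -> E - Y]
(((E-Y)-Y)) ⇒ (((Y-Y)-Y))   [E -> Y]
(((Y-Y)-Y)) ⇒ (((n-Y)-Y))   [Y -> n]
(((n-Y)-Y)) ⇒ (((n-n)-Y))   [Y -> n]
(((n-n)-Y)) ⇒ (((n-n)-n))   [Y -> n]

E ⇒ Y ⇒ (E) ⇒ (Y) ⇒ ((E)) ⇒ ((E-Y)) ⇒ ((Y-Y)) ⇒ (((E)-Y)) ⇒ (((E-Y)-Y)) ⇒ (((Y-Y)-Y)) ⇒ (((n-Y)-Y)) ⇒ (((n-n)-Y)) ⇒ (((n-n)-n))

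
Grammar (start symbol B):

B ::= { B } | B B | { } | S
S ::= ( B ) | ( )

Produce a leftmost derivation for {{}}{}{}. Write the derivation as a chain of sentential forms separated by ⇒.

B ⇒ BB   [B ::= B B]
BB ⇒ BBB   [B ::= B B]
BBB ⇒ {B}BB   [B ::= { B }]
{B}BB ⇒ {{}}BB   [B ::= { }]
{{}}BB ⇒ {{}}{}B   [B ::= { }]
{{}}{}B ⇒ {{}}{}{}   [B ::= { }]

B ⇒ BB ⇒ BBB ⇒ {B}BB ⇒ {{}}BB ⇒ {{}}{}B ⇒ {{}}{}{}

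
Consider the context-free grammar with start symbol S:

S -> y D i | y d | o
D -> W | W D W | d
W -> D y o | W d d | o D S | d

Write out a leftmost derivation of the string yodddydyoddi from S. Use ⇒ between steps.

S ⇒ yDi   [S -> y D i]
yDi ⇒ yWDWi   [D -> W D W]
yWDWi ⇒ yDyoDWi   [W -> D y o]
yDyoDWi ⇒ yWyoDWi   [D -> W]
yWyoDWi ⇒ yoDSyoDWi   [W -> o D S]
yoDSyoDWi ⇒ yoWDWSyoDWi   [D -> W D W]
yoWDWSyoDWi ⇒ yodDWSyoDWi   [W -> d]
yodDWSyoDWi ⇒ yoddWSyoDWi   [D -> d]
yoddWSyoDWi ⇒ yodddSyoDWi   [W -> d]
yodddSyoDWi ⇒ yodddydyoDWi   [S -> y d]
yodddydyoDWi ⇒ yodddydyodWi   [D -> d]
yodddydyodWi ⇒ yodddydyoddi   [W -> d]

S ⇒ yDi ⇒ yWDWi ⇒ yDyoDWi ⇒ yWyoDWi ⇒ yoDSyoDWi ⇒ yoWDWSyoDWi ⇒ yodDWSyoDWi ⇒ yoddWSyoDWi ⇒ yodddSyoDWi ⇒ yodddydyoDWi ⇒ yodddydyodWi ⇒ yodddydyoddi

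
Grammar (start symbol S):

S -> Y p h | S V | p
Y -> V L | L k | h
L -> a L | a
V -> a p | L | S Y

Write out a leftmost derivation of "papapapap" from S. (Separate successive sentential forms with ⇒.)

S ⇒ SV ⇒ SVV ⇒ SVVV ⇒ SVVVV ⇒ pVVVV ⇒ papVVV ⇒ papapVV ⇒ papapapV ⇒ papapapap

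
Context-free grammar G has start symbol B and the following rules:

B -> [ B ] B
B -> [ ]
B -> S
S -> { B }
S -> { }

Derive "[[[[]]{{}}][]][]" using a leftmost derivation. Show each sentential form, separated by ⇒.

B ⇒ [B]B ⇒ [[B]B]B ⇒ [[[B]B]B]B ⇒ [[[[]]B]B]B ⇒ [[[[]]S]B]B ⇒ [[[[]]{B}]B]B ⇒ [[[[]]{S}]B]B ⇒ [[[[]]{{}}]B]B ⇒ [[[[]]{{}}][]]B ⇒ [[[[]]{{}}][]][]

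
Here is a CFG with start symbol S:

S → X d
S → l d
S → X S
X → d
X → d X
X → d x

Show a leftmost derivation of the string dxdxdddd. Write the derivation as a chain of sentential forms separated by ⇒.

S ⇒ XS   [S → X S]
XS ⇒ dxS   [X → d x]
dxS ⇒ dxXS   [S → X S]
dxXS ⇒ dxdxS   [X → d x]
dxdxS ⇒ dxdxXS   [S → X S]
dxdxXS ⇒ dxdxdXS   [X → d X]
dxdxdXS ⇒ dxdxddS   [X → d]
dxdxddS ⇒ dxdxddXd   [S → X d]
dxdxddXd ⇒ dxdxdddd   [X → d]

S ⇒ XS ⇒ dxS ⇒ dxXS ⇒ dxdxS ⇒ dxdxXS ⇒ dxdxdXS ⇒ dxdxddS ⇒ dxdxddXd ⇒ dxdxdddd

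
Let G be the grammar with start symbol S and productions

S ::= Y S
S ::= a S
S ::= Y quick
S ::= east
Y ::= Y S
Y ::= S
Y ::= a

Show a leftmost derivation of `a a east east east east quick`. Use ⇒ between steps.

S ⇒ Y quick   [S ::= Y quick]
Y quick ⇒ Y S quick   [Y ::= Y S]
Y S quick ⇒ S S quick   [Y ::= S]
S S quick ⇒ a S S quick   [S ::= a S]
a S S quick ⇒ a Y S S quick   [S ::= Y S]
a Y S S quick ⇒ a Y S S S quick   [Y ::= Y S]
a Y S S S quick ⇒ a Y S S S S quick   [Y ::= Y S]
a Y S S S S quick ⇒ a a S S S S quick   [Y ::= a]
a a S S S S quick ⇒ a a east S S S quick   [S ::= east]
a a east S S S quick ⇒ a a east east S S quick   [S ::= east]
a a east east S S quick ⇒ a a east east east S quick   [S ::= east]
a a east east east S quick ⇒ a a east east east east quick   [S ::= east]

S ⇒ Y quick ⇒ Y S quick ⇒ S S quick ⇒ a S S quick ⇒ a Y S S quick ⇒ a Y S S S quick ⇒ a Y S S S S quick ⇒ a a S S S S quick ⇒ a a east S S S quick ⇒ a a east east S S quick ⇒ a a east east east S quick ⇒ a a east east east east quick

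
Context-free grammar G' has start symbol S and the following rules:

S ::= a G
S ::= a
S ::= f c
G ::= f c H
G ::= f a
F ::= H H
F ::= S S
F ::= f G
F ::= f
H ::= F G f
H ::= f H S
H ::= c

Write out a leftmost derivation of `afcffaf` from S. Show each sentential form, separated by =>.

S => aG => afcH => afcFGf => afcfGf => afcffaf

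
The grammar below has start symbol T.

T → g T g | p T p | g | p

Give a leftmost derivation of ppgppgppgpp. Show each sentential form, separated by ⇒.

T ⇒ pTp   [T → p T p]
pTp ⇒ ppTpp   [T → p T p]
ppTpp ⇒ ppgTgpp   [T → g T g]
ppgTgpp ⇒ ppgpTpgpp   [T → p T p]
ppgpTpgpp ⇒ ppgppTppgpp   [T → p T p]
ppgppTppgpp ⇒ ppgppgppgpp   [T → g]

T⇒pTp⇒ppTpp⇒ppgTgpp⇒ppgpTpgpp⇒ppgppTppgpp⇒ppgppgppgpp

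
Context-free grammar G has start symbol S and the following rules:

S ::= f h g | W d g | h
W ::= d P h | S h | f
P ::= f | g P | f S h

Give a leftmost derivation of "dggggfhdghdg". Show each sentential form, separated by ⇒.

S ⇒ Wdg ⇒ Shdg ⇒ Wdghdg ⇒ dPhdghdg ⇒ dgPhdghdg ⇒ dggPhdghdg ⇒ dgggPhdghdg ⇒ dggggPhdghdg ⇒ dggggfhdghdg

S ⇒ Wdg   [S ::= W d g]
Wdg ⇒ Shdg   [W ::= S h]
Shdg ⇒ Wdghdg   [S ::= W d g]
Wdghdg ⇒ dPhdghdg   [W ::= d P h]
dPhdghdg ⇒ dgPhdghdg   [P ::= g P]
dgPhdghdg ⇒ dggPhdghdg   [P ::= g P]
dggPhdghdg ⇒ dgggPhdghdg   [P ::= g P]
dgggPhdghdg ⇒ dggggPhdghdg   [P ::= g P]
dggggPhdghdg ⇒ dggggfhdghdg   [P ::= f]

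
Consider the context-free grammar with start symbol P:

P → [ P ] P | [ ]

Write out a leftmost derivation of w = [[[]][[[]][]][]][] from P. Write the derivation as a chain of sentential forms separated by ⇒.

P ⇒ [P]P ⇒ [[P]P]P ⇒ [[[]]P]P ⇒ [[[]][P]P]P ⇒ [[[]][[P]P]P]P ⇒ [[[]][[[]]P]P]P ⇒ [[[]][[[]][]]P]P ⇒ [[[]][[[]][]][]]P ⇒ [[[]][[[]][]][]][]

P ⇒ [P]P   [P → [ P ] P]
[P]P ⇒ [[P]P]P   [P → [ P ] P]
[[P]P]P ⇒ [[[]]P]P   [P → [ ]]
[[[]]P]P ⇒ [[[]][P]P]P   [P → [ P ] P]
[[[]][P]P]P ⇒ [[[]][[P]P]P]P   [P → [ P ] P]
[[[]][[P]P]P]P ⇒ [[[]][[[]]P]P]P   [P → [ ]]
[[[]][[[]]P]P]P ⇒ [[[]][[[]][]]P]P   [P → [ ]]
[[[]][[[]][]]P]P ⇒ [[[]][[[]][]][]]P   [P → [ ]]
[[[]][[[]][]][]]P ⇒ [[[]][[[]][]][]][]   [P → [ ]]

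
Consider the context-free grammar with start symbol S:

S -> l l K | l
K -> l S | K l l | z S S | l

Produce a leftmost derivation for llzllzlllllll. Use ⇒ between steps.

S ⇒ llK ⇒ llzSS ⇒ llzllKS ⇒ llzllKllS ⇒ llzllKllllS ⇒ llzllzSSllllS ⇒ llzllzlSllllS ⇒ llzllzllllllS ⇒ llzllzlllllll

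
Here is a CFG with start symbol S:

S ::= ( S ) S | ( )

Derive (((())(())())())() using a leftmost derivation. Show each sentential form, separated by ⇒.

S ⇒ (S)S ⇒ ((S)S)S ⇒ (((S)S)S)S ⇒ (((())S)S)S ⇒ (((())(S)S)S)S ⇒ (((())(())S)S)S ⇒ (((())(())())S)S ⇒ (((())(())())())S ⇒ (((())(())())())()

S ⇒ (S)S   [S ::= ( S ) S]
(S)S ⇒ ((S)S)S   [S ::= ( S ) S]
((S)S)S ⇒ (((S)S)S)S   [S ::= ( S ) S]
(((S)S)S)S ⇒ (((())S)S)S   [S ::= ( )]
(((())S)S)S ⇒ (((())(S)S)S)S   [S ::= ( S ) S]
(((())(S)S)S)S ⇒ (((())(())S)S)S   [S ::= ( )]
(((())(())S)S)S ⇒ (((())(())())S)S   [S ::= ( )]
(((())(())())S)S ⇒ (((())(())())())S   [S ::= ( )]
(((())(())())())S ⇒ (((())(())())())()   [S ::= ( )]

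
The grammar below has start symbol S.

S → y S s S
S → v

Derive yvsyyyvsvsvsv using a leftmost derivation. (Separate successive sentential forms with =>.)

S => ySsS => yvsS => yvsySsS => yvsyySsSsS => yvsyyySsSsSsS => yvsyyyvsSsSsS => yvsyyyvsvsSsS => yvsyyyvsvsvsS => yvsyyyvsvsvsv

S => ySsS   [S → y S s S]
ySsS => yvsS   [S → v]
yvsS => yvsySsS   [S → y S s S]
yvsySsS => yvsyySsSsS   [S → y S s S]
yvsyySsSsS => yvsyyySsSsSsS   [S → y S s S]
yvsyyySsSsSsS => yvsyyyvsSsSsS   [S → v]
yvsyyyvsSsSsS => yvsyyyvsvsSsS   [S → v]
yvsyyyvsvsSsS => yvsyyyvsvsvsS   [S → v]
yvsyyyvsvsvsS => yvsyyyvsvsvsv   [S → v]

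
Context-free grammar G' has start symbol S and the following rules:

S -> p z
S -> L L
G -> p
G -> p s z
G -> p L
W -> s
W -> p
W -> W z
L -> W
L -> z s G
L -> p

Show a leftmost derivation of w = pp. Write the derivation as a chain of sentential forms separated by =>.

S => LL   [S -> L L]
LL => WL   [L -> W]
WL => pL   [W -> p]
pL => pp   [L -> p]

S => LL => WL => pL => pp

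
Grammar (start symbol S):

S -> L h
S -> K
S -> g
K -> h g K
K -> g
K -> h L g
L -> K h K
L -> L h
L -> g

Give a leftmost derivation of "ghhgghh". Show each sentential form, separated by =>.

S => Lh   [S -> L h]
Lh => Lhh   [L -> L h]
Lhh => KhKhh   [L -> K h K]
KhKhh => ghKhh   [K -> g]
ghKhh => ghhLghh   [K -> h L g]
ghhLghh => ghhgghh   [L -> g]

S => Lh => Lhh => KhKhh => ghKhh => ghhLghh => ghhgghh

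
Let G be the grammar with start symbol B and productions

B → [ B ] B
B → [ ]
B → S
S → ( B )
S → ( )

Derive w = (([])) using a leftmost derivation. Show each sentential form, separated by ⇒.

B ⇒ S   [B → S]
S ⇒ (B)   [S → ( B )]
(B) ⇒ (S)   [B → S]
(S) ⇒ ((B))   [S → ( B )]
((B)) ⇒ (([]))   [B → [ ]]

B⇒S⇒(B)⇒(S)⇒((B))⇒(([]))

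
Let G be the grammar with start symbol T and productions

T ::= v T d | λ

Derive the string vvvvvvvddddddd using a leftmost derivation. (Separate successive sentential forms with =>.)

T => vTd => vvTdd => vvvTddd => vvvvTdddd => vvvvvTddddd => vvvvvvTdddddd => vvvvvvvTddddddd => vvvvvvvddddddd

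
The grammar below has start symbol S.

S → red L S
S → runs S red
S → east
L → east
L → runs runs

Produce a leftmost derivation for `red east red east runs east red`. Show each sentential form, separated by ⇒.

S ⇒ red L S ⇒ red east S ⇒ red east red L S ⇒ red east red east S ⇒ red east red east runs S red ⇒ red east red east runs east red

S ⇒ red L S   [S → red L S]
red L S ⇒ red east S   [L → east]
red east S ⇒ red east red L S   [S → red L S]
red east red L S ⇒ red east red east S   [L → east]
red east red east S ⇒ red east red east runs S red   [S → runs S red]
red east red east runs S red ⇒ red east red east runs east red   [S → east]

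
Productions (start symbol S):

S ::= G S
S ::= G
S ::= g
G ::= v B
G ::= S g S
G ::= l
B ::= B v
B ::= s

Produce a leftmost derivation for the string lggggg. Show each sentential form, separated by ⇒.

S⇒GS⇒SgSS⇒GgSS⇒SgSgSS⇒GgSgSS⇒lgSgSS⇒lgggSS⇒lggggS⇒lggggg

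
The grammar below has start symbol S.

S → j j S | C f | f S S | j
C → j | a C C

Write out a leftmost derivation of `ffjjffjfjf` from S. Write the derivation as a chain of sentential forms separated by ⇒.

S ⇒ fSS   [S → f S S]
fSS ⇒ ffSSS   [S → f S S]
ffSSS ⇒ ffjSS   [S → j]
ffjSS ⇒ ffjCfS   [S → C f]
ffjCfS ⇒ ffjjfS   [C → j]
ffjjfS ⇒ ffjjffSS   [S → f S S]
ffjjffSS ⇒ ffjjffCfS   [S → C f]
ffjjffCfS ⇒ ffjjffjfS   [C → j]
ffjjffjfS ⇒ ffjjffjfCf   [S → C f]
ffjjffjfCf ⇒ ffjjffjfjf   [C → j]

S ⇒ fSS ⇒ ffSSS ⇒ ffjSS ⇒ ffjCfS ⇒ ffjjfS ⇒ ffjjffSS ⇒ ffjjffCfS ⇒ ffjjffjfS ⇒ ffjjffjfCf ⇒ ffjjffjfjf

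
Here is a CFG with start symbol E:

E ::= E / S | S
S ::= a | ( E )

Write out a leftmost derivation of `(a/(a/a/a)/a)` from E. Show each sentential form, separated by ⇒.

E ⇒ S   [E ::= S]
S ⇒ (E)   [S ::= ( E )]
(E) ⇒ (E/S)   [E ::= E / S]
(E/S) ⇒ (E/S/S)   [E ::= E / S]
(E/S/S) ⇒ (S/S/S)   [E ::= S]
(S/S/S) ⇒ (a/S/S)   [S ::= a]
(a/S/S) ⇒ (a/(E)/S)   [S ::= ( E )]
(a/(E)/S) ⇒ (a/(E/S)/S)   [E ::= E / S]
(a/(E/S)/S) ⇒ (a/(E/S/S)/S)   [E ::= E / S]
(a/(E/S/S)/S) ⇒ (a/(S/S/S)/S)   [E ::= S]
(a/(S/S/S)/S) ⇒ (a/(a/S/S)/S)   [S ::= a]
(a/(a/S/S)/S) ⇒ (a/(a/a/S)/S)   [S ::= a]
(a/(a/a/S)/S) ⇒ (a/(a/a/a)/S)   [S ::= a]
(a/(a/a/a)/S) ⇒ (a/(a/a/a)/a)   [S ::= a]

E ⇒ S ⇒ (E) ⇒ (E/S) ⇒ (E/S/S) ⇒ (S/S/S) ⇒ (a/S/S) ⇒ (a/(E)/S) ⇒ (a/(E/S)/S) ⇒ (a/(E/S/S)/S) ⇒ (a/(S/S/S)/S) ⇒ (a/(a/S/S)/S) ⇒ (a/(a/a/S)/S) ⇒ (a/(a/a/a)/S) ⇒ (a/(a/a/a)/a)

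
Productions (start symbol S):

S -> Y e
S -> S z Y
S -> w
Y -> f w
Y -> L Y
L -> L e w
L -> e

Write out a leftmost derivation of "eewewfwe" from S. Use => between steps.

S=>Ye=>LYe=>LewYe=>LewewYe=>eewewYe=>eewewfwe

S => Ye   [S -> Y e]
Ye => LYe   [Y -> L Y]
LYe => LewYe   [L -> L e w]
LewYe => LewewYe   [L -> L e w]
LewewYe => eewewYe   [L -> e]
eewewYe => eewewfwe   [Y -> f w]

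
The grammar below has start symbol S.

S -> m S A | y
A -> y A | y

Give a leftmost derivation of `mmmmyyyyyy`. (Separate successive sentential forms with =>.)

S => mSA   [S -> m S A]
mSA => mmSAA   [S -> m S A]
mmSAA => mmmSAAA   [S -> m S A]
mmmSAAA => mmmmSAAAA   [S -> m S A]
mmmmSAAAA => mmmmyAAAA   [S -> y]
mmmmyAAAA => mmmmyyAAAA   [A -> y A]
mmmmyyAAAA => mmmmyyyAAA   [A -> y]
mmmmyyyAAA => mmmmyyyyAA   [A -> y]
mmmmyyyyAA => mmmmyyyyyA   [A -> y]
mmmmyyyyyA => mmmmyyyyyy   [A -> y]

S => mSA => mmSAA => mmmSAAA => mmmmSAAAA => mmmmyAAAA => mmmmyyAAAA => mmmmyyyAAA => mmmmyyyyAA => mmmmyyyyyA => mmmmyyyyyy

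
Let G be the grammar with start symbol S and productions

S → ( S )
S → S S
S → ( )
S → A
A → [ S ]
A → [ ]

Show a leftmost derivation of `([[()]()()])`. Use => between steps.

S => (S)   [S → ( S )]
(S) => (A)   [S → A]
(A) => ([S])   [A → [ S ]]
([S]) => ([SS])   [S → S S]
([SS]) => ([SSS])   [S → S S]
([SSS]) => ([ASS])   [S → A]
([ASS]) => ([[S]SS])   [A → [ S ]]
([[S]SS]) => ([[()]SS])   [S → ( )]
([[()]SS]) => ([[()]()S])   [S → ( )]
([[()]()S]) => ([[()]()()])   [S → ( )]

S => (S) => (A) => ([S]) => ([SS]) => ([SSS]) => ([ASS]) => ([[S]SS]) => ([[()]SS]) => ([[()]()S]) => ([[()]()()])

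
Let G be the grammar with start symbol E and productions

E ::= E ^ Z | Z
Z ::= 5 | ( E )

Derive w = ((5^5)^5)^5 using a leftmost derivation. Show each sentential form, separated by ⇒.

E ⇒ E^Z ⇒ Z^Z ⇒ (E)^Z ⇒ (E^Z)^Z ⇒ (Z^Z)^Z ⇒ ((E)^Z)^Z ⇒ ((E^Z)^Z)^Z ⇒ ((Z^Z)^Z)^Z ⇒ ((5^Z)^Z)^Z ⇒ ((5^5)^Z)^Z ⇒ ((5^5)^5)^Z ⇒ ((5^5)^5)^5

E ⇒ E^Z   [E ::= E ^ Z]
E^Z ⇒ Z^Z   [E ::= Z]
Z^Z ⇒ (E)^Z   [Z ::= ( E )]
(E)^Z ⇒ (E^Z)^Z   [E ::= E ^ Z]
(E^Z)^Z ⇒ (Z^Z)^Z   [E ::= Z]
(Z^Z)^Z ⇒ ((E)^Z)^Z   [Z ::= ( E )]
((E)^Z)^Z ⇒ ((E^Z)^Z)^Z   [E ::= E ^ Z]
((E^Z)^Z)^Z ⇒ ((Z^Z)^Z)^Z   [E ::= Z]
((Z^Z)^Z)^Z ⇒ ((5^Z)^Z)^Z   [Z ::= 5]
((5^Z)^Z)^Z ⇒ ((5^5)^Z)^Z   [Z ::= 5]
((5^5)^Z)^Z ⇒ ((5^5)^5)^Z   [Z ::= 5]
((5^5)^5)^Z ⇒ ((5^5)^5)^5   [Z ::= 5]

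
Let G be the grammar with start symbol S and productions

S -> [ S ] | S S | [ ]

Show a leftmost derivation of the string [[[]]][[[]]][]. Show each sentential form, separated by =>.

S=>SS=>[S]S=>[[S]]S=>[[[]]]S=>[[[]]]SS=>[[[]]][S]S=>[[[]]][[S]]S=>[[[]]][[[]]]S=>[[[]]][[[]]][]

S => SS   [S -> S S]
SS => [S]S   [S -> [ S ]]
[S]S => [[S]]S   [S -> [ S ]]
[[S]]S => [[[]]]S   [S -> [ ]]
[[[]]]S => [[[]]]SS   [S -> S S]
[[[]]]SS => [[[]]][S]S   [S -> [ S ]]
[[[]]][S]S => [[[]]][[S]]S   [S -> [ S ]]
[[[]]][[S]]S => [[[]]][[[]]]S   [S -> [ ]]
[[[]]][[[]]]S => [[[]]][[[]]][]   [S -> [ ]]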